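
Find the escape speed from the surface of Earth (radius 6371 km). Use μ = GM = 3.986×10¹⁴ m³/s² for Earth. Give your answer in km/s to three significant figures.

v_esc ≈ 11.2 km/s

r = R = 6.371×10⁶ m.
Escape speed v_esc = √(2μ/r) = √(2 × 3.986×10¹⁴ / 6.371×10⁶) = √(1.251×10⁸) = 11190 m/s.
= 11.19 km/s.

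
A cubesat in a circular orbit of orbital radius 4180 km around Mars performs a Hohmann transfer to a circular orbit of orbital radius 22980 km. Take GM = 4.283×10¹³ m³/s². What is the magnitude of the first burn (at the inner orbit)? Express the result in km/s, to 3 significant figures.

r₁ = 4180 km = 4.180×10⁶ m.
r₂ = 22980 km = 2.298×10⁷ m.
Transfer ellipse a_t = (r₁ + r₂)/2 = 1.358×10⁷ m.
At r₁: circular v_c1 = √(μ/r₁) = 3201 m/s; transfer-periapsis v_p = √[μ(2/r₁ − 1/a_t)] = 4164 m/s.
Δv₁ = v_p − v_c1 = 963.0 m/s.
= 0.963 km/s.

Δv ≈ 0.963 km/s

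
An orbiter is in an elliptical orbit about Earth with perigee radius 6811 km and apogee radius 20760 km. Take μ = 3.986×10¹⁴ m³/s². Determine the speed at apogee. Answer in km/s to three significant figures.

v ≈ 3.08 km/s

Semi-major axis a = (r_p + r_a)/2 = 13786 km = 1.379×10⁷ m.
Vis-viva: v² = μ(2/r − 1/a) = 3.986×10¹⁴ × (9.634×10⁻⁸ − 7.254×10⁻⁸) = 9.486×10⁶ m²/s².
v = 3080 m/s = 3.080 km/s.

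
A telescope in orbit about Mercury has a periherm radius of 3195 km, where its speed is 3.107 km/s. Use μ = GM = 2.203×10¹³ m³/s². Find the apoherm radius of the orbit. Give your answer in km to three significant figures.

r_p = 3.195×10⁶ m.
Specific energy ε = v²/2 − μ/r = -2.068×10⁶ J/kg, so a = −μ/(2ε) = 5.325×10⁶ m.
The apsides satisfy r_p + r_a = 2a, so the apoherm radius is 2a − r_p = 7.456×10⁶ m = 7455.6 km.

apoherm radius ≈ 7460 km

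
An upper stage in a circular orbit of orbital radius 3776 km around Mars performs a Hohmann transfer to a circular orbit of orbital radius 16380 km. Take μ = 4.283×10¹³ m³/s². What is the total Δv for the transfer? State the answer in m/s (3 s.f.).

Δv_total ≈ 1550 m/s

r₁ = 3776 km = 3.776×10⁶ m.
r₂ = 16380 km = 1.638×10⁷ m.
Transfer ellipse a_t = (r₁ + r₂)/2 = 1.008×10⁷ m.
At r₁: circular v_c1 = √(μ/r₁) = 3368 m/s; transfer-periapsis v_p = √[μ(2/r₁ − 1/a_t)] = 4294 m/s.
Δv₁ = v_p − v_c1 = 925.8 m/s.
At r₂: circular v_c2 = √(μ/r₂) = 1617 m/s; transfer-apoapsis v_a = √[μ(2/r₂ − 1/a_t)] = 989.8 m/s.
Δv₂ = v_c2 − v_a = 627.2 m/s.
Total Δv = Δv₁ + Δv₂ = 1553 m/s.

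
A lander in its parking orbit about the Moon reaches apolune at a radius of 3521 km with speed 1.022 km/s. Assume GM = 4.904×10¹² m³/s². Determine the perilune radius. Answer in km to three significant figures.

perilune radius ≈ 2110 km

r_a = 3.521×10⁶ m.
Specific energy ε = v²/2 − μ/r = -8.705×10⁵ J/kg, so a = −μ/(2ε) = 2.817×10⁶ m.
The apsides satisfy r_p + r_a = 2a, so the perilune radius is 2a − r_a = 2.112×10⁶ m = 2112.3 km.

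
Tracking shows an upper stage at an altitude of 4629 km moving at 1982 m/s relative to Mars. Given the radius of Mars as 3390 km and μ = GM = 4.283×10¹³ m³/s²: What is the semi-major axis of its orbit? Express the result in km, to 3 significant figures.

r = 3390 + 4629 = 8019.0 km = 8.019×10⁶ m.
Specific orbital energy ε = v²/2 − μ/r = (1982)²/2 − 4.283×10¹³/8.019×10⁶ = -3.377×10⁶ J/kg.
Since ε = −μ/(2a), a = −μ/(2ε) = 6.342×10⁶ m = 6341.6 km.

a ≈ 6340 km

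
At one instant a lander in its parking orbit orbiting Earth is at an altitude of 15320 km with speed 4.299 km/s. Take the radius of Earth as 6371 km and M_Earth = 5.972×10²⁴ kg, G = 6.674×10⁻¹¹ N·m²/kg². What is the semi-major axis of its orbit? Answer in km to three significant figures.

a ≈ 21800 km

μ = GM = 6.674×10⁻¹¹ × 5.972×10²⁴ = 3.986×10¹⁴ m³/s².
r = 6371 + 15320 = 21691 km = 2.169×10⁷ m.
Specific orbital energy ε = v²/2 − μ/r = (4299)²/2 − 3.986×10¹⁴/2.169×10⁷ = -9.134×10⁶ J/kg.
Since ε = −μ/(2a), a = −μ/(2ε) = 2.182×10⁷ m = 21817 km.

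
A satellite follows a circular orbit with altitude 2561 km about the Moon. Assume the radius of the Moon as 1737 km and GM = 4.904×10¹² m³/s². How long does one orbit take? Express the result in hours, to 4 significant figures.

r = 1737 + 2561 = 4298.0 km = 4.2980×10⁶ m.
Kepler's third law: T = 2π√(r³/μ) = 2π√((4.298×10⁶)³ / 4.904×10¹²).
r³/μ = 1.619×10⁷ s², so T = 2π × 4.024×10³ = 2.528×10⁴ s.
Converting: 2.528×10⁴ s ÷ 3600 = 7.023 hours.

T ≈ 7.023 hours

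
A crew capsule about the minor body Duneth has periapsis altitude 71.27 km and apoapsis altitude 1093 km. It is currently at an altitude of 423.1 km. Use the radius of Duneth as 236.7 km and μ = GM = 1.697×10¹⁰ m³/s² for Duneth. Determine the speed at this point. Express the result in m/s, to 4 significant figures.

v ≈ 175.3 m/s

r_p = 236.7 + 71.27 = 307.97 km = 3.0797×10⁵ m.
r_a = 236.7 + 1093 = 1329.7 km = 1.3297×10⁶ m.
r = 236.7 + 423.1 = 659.80 km = 6.598×10⁵ m.
Semi-major axis a = (r_p + r_a)/2 = 818.84 km = 8.188×10⁵ m.
Vis-viva: v² = μ(2/r − 1/a) = 1.697×10¹⁰ × (3.031×10⁻⁶ − 1.221×10⁻⁶) = 3.072×10⁴ m²/s².
v = 175.3 m/s.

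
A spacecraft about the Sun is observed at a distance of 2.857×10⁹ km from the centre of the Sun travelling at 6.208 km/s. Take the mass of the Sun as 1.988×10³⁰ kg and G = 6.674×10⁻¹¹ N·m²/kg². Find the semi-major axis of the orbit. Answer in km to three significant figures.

a ≈ 2.44×10⁹ km

μ = GM = 6.674×10⁻¹¹ × 1.988×10³⁰ = 1.327×10²⁰ m³/s².
r = 2.857×10¹² m.
Vis-viva rearranged: 1/a = 2/r − v²/μ = 7.000×10⁻¹³ − 2.905×10⁻¹³ = 4.096×10⁻¹³ m⁻¹.
a = 2.442×10¹² m = 2.4416×10⁹ km.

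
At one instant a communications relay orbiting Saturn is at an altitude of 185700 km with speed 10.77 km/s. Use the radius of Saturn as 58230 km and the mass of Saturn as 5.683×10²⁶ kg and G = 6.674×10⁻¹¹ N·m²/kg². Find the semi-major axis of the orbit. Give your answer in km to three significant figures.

μ = GM = 6.674×10⁻¹¹ × 5.683×10²⁶ = 3.793×10¹⁶ m³/s².
r = 58230 + 185700 = 2.4393×10⁵ km = 2.439×10⁸ m.
Vis-viva rearranged: 1/a = 2/r − v²/μ = 8.199×10⁻⁹ − 3.058×10⁻⁹ = 5.141×10⁻⁹ m⁻¹.
a = 1.945×10⁸ m = 1.9452×10⁵ km.

a ≈ 1.95×10⁵ km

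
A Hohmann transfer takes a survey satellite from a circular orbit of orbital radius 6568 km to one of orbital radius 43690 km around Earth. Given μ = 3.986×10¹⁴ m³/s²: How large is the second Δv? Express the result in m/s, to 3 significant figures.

r₁ = 6568 km = 6.568×10⁶ m.
r₂ = 43690 km = 4.369×10⁷ m.
Transfer ellipse a_t = (r₁ + r₂)/2 = 2.513×10⁷ m.
At r₁: circular v_c1 = √(μ/r₁) = 7790 m/s; transfer-perigee v_p = √[μ(2/r₁ − 1/a_t)] = 10270 m/s.
At r₂: circular v_c2 = √(μ/r₂) = 3020 m/s; transfer-apogee v_a = √[μ(2/r₂ − 1/a_t)] = 1544 m/s.
Δv₂ = v_c2 − v_a = 1476 m/s.

Δv ≈ 1480 m/s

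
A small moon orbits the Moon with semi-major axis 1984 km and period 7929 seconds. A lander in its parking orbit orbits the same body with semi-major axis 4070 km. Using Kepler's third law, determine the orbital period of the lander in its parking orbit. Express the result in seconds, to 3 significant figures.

Kepler's third law: T² ∝ a³, so T₂ = T₁ (a₂/a₁)^(3/2).
a₂/a₁ = 2.051, (a₂/a₁)^(3/2) = 2.938.
T₂ = 7929 × 2.938 = 23300 seconds.

T₂ ≈ 23300 seconds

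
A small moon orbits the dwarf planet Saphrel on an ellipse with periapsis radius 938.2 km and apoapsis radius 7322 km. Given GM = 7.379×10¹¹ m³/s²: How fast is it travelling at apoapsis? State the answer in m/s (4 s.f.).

Semi-major axis a = (r_p + r_a)/2 = 4130.1 km = 4.130×10⁶ m.
Vis-viva: v² = μ(2/r − 1/a) = 7.379×10¹¹ × (2.731×10⁻⁷ − 2.421×10⁻⁷) = 2.289×10⁴ m²/s².
v = 151.3 m/s.

v ≈ 151.3 m/s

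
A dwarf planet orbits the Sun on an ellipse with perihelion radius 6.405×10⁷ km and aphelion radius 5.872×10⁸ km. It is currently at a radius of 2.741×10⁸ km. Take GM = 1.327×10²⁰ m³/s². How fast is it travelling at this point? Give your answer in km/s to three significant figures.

v ≈ 23.7 km/s

Semi-major axis a = (r_p + r_a)/2 = 3.2562×10⁸ km = 3.256×10¹¹ m.
Vis-viva: v² = μ(2/r − 1/a) = 1.327×10²⁰ × (7.297×10⁻¹² − 3.071×10⁻¹²) = 5.607×10⁸ m²/s².
v = 23680 m/s = 23.68 km/s.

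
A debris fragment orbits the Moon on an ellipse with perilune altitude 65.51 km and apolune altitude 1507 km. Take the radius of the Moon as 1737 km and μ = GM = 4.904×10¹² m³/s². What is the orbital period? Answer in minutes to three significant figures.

r_p = 1737 + 65.51 = 1802.5 km = 1.8025×10⁶ m.
r_a = 1737 + 1507 = 3244.0 km = 3.2440×10⁶ m.
Semi-major axis a = (r_p + r_a)/2 = (1802.5 + 3244.0)/2 = 2523.3 km = 2.523×10⁶ m.
By Kepler's third law T = 2π√(a³/μ) = 2π × 1.810×10³ = 1.137×10⁴ s.
= 189.5 minutes.

T ≈ 190 minutes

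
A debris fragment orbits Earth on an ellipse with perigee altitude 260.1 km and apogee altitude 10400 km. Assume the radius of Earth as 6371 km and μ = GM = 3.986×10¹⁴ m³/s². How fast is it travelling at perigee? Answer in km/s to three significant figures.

r_p = 6371 + 260.1 = 6631.1 km = 6.6311×10⁶ m.
r_a = 6371 + 10400 = 16771 km = 1.6771×10⁷ m.
Semi-major axis a = (r_p + r_a)/2 = 11701 km = 1.170×10⁷ m.
Vis-viva: v² = μ(2/r − 1/a) = 3.986×10¹⁴ × (3.016×10⁻⁷ − 8.546×10⁻⁸) = 8.616×10⁷ m²/s².
v = 9282 m/s = 9.282 km/s.

v ≈ 9.28 km/s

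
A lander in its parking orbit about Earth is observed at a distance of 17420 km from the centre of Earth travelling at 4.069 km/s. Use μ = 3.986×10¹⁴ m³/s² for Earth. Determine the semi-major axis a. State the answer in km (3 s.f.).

a ≈ 13600 km

r = 1.742×10⁷ m.
Specific orbital energy ε = v²/2 − μ/r = (4069)²/2 − 3.986×10¹⁴/1.742×10⁷ = -1.460×10⁷ J/kg.
Since ε = −μ/(2a), a = −μ/(2ε) = 1.365×10⁷ m = 13648 km.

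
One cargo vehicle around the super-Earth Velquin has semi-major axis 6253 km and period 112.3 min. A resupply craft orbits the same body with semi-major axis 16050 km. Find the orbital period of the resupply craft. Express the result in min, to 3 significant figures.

Kepler's third law: T² ∝ a³, so T₂ = T₁ (a₂/a₁)^(3/2).
a₂/a₁ = 2.567, (a₂/a₁)^(3/2) = 4.112.
T₂ = 112.3 × 4.112 = 461.8 min.

T₂ ≈ 462 min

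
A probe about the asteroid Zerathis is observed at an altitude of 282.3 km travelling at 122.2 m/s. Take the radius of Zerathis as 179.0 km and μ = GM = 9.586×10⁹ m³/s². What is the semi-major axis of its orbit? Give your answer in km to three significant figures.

a ≈ 360 km

r = 179.0 + 282.3 = 461.30 km = 4.613×10⁵ m.
Specific orbital energy ε = v²/2 − μ/r = (122.2)²/2 − 9.586×10⁹/4.613×10⁵ = -1.331×10⁴ J/kg.
Since ε = −μ/(2a), a = −μ/(2ε) = 3.600×10⁵ m = 360.00 km.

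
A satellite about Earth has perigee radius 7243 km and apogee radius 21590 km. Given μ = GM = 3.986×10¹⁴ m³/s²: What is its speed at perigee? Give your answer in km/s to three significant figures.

v ≈ 9.08 km/s

Semi-major axis a = (r_p + r_a)/2 = 14416 km = 1.442×10⁷ m.
Vis-viva: v² = μ(2/r − 1/a) = 3.986×10¹⁴ × (2.761×10⁻⁷ − 6.936×10⁻⁸) = 8.242×10⁷ m²/s².
v = 9078 m/s = 9.078 km/s.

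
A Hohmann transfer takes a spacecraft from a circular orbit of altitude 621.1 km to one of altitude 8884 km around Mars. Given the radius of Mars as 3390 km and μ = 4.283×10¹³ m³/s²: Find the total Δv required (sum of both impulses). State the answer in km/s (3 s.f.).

Δv_total ≈ 1.30 km/s

r₁ = 3390 + 621.1 = 4011.1 km = 4.0111×10⁶ m.
r₂ = 3390 + 8884 = 12274 km = 1.2274×10⁷ m.
Transfer ellipse a_t = (r₁ + r₂)/2 = 8.143×10⁶ m.
At r₁: circular v_c1 = √(μ/r₁) = 3268 m/s; transfer-periapsis v_p = √[μ(2/r₁ − 1/a_t)] = 4012 m/s.
Δv₁ = v_p − v_c1 = 744.2 m/s.
At r₂: circular v_c2 = √(μ/r₂) = 1868 m/s; transfer-apoapsis v_a = √[μ(2/r₂ − 1/a_t)] = 1311 m/s.
Δv₂ = v_c2 − v_a = 556.9 m/s.
Total Δv = Δv₁ + Δv₂ = 1301 m/s = 1.301 km/s.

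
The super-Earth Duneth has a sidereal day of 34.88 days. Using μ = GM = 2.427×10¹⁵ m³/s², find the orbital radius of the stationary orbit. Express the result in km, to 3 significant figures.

r_sync ≈ 8.23×10⁵ km

T = 34.88 days = 3.014×10⁶ s.
A synchronous orbit has period T, so by Kepler's third law a = (μT²/4π²)^(1/3).
μT²/4π² = 2.427×10¹⁵ × (3.014×10⁶)² / 39.48 = 5.583×10²⁶ m³.
a = 8.234×10⁸ m = 8.2344×10⁵ km.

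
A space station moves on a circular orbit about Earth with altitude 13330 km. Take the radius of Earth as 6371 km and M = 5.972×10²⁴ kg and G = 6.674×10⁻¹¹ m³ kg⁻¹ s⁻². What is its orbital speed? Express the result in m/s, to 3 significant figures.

μ = GM = 6.674×10⁻¹¹ × 5.972×10²⁴ = 3.986×10¹⁴ m³/s².
r = 6371 + 13330 = 19701 km = 1.9701×10⁷ m.
For a circular orbit v = √(μ/r) = √(3.986×10¹⁴ / 1.970×10⁷) = √(2.023×10⁷) = 4498 m/s.

v ≈ 4500 m/s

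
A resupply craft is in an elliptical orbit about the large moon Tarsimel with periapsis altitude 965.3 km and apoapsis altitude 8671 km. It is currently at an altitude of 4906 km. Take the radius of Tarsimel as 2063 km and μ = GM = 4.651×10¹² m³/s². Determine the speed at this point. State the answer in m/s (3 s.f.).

v ≈ 812 m/s

r_p = 2063 + 965.3 = 3028.3 km = 3.0283×10⁶ m.
r_a = 2063 + 8671 = 10734 km = 1.0734×10⁷ m.
r = 2063 + 4906 = 6969.0 km = 6.969×10⁶ m.
Semi-major axis a = (r_p + r_a)/2 = 6881.1 km = 6.881×10⁶ m.
Vis-viva: v² = μ(2/r − 1/a) = 4.651×10¹² × (2.870×10⁻⁷ − 1.453×10⁻⁷) = 6.589×10⁵ m²/s².
v = 811.7 m/s.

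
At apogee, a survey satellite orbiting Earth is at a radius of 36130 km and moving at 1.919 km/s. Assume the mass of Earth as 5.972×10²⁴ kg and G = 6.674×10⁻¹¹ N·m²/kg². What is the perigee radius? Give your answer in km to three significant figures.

perigee radius ≈ 7240 km

μ = GM = 6.674×10⁻¹¹ × 5.972×10²⁴ = 3.986×10¹⁴ m³/s².
r_a = 3.613×10⁷ m.
Specific energy ε = v²/2 − μ/r = -9.190×10⁶ J/kg, so a = −μ/(2ε) = 2.168×10⁷ m.
The apsides satisfy r_p + r_a = 2a, so the perigee radius is 2a − r_a = 7.239×10⁶ m = 7238.7 km.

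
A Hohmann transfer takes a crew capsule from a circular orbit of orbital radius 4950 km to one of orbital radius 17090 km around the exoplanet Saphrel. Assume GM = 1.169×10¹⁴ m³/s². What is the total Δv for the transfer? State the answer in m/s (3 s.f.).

Δv_total ≈ 2050 m/s

r₁ = 4950 km = 4.950×10⁶ m.
r₂ = 17090 km = 1.709×10⁷ m.
Transfer ellipse a_t = (r₁ + r₂)/2 = 1.102×10⁷ m.
At r₁: circular v_c1 = √(μ/r₁) = 4860 m/s; transfer-periapsis v_p = √[μ(2/r₁ − 1/a_t)] = 6052 m/s.
Δv₁ = v_p − v_c1 = 1192 m/s.
At r₂: circular v_c2 = √(μ/r₂) = 2615 m/s; transfer-apoapsis v_a = √[μ(2/r₂ − 1/a_t)] = 1753 m/s.
Δv₂ = v_c2 − v_a = 862.5 m/s.
Total Δv = Δv₁ + Δv₂ = 2055 m/s.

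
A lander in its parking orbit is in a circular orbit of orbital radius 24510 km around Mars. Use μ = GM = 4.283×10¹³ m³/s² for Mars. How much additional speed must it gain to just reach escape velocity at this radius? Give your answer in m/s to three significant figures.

Δv ≈ 548 m/s

r = 24510 km = 2.451×10⁷ m.
Circular speed v_c = √(μ/r) = 1322 m/s.
Escape speed v_esc = √(2μ/r) = √2 × v_c = 1869 m/s.
Δv = v_esc − v_c = 547.6 m/s.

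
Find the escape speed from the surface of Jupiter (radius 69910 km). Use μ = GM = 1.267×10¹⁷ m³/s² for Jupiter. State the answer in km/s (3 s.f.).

v_esc ≈ 60.2 km/s

r = R = 6.991×10⁷ m.
Escape speed v_esc = √(2μ/r) = √(2 × 1.267×10¹⁷ / 6.991×10⁷) = √(3.625×10⁹) = 60210 m/s.
= 60.21 km/s.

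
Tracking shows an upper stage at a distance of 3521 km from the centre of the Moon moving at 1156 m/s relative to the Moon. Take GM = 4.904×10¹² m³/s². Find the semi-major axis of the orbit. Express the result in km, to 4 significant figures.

r = 3.521×10⁶ m.
Specific orbital energy ε = v²/2 − μ/r = (1156)²/2 − 4.904×10¹²/3.521×10⁶ = -7.246×10⁵ J/kg.
Since ε = −μ/(2a), a = −μ/(2ε) = 3.384×10⁶ m = 3383.9 km.

a ≈ 3384 km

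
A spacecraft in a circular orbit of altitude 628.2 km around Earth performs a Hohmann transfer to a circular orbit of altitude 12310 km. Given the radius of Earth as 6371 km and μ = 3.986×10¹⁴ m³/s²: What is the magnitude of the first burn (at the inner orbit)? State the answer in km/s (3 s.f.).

r₁ = 6371 + 628.2 = 6999.2 km = 6.9992×10⁶ m.
r₂ = 6371 + 12310 = 18681 km = 1.8681×10⁷ m.
Transfer ellipse a_t = (r₁ + r₂)/2 = 1.284×10⁷ m.
At r₁: circular v_c1 = √(μ/r₁) = 7546 m/s; transfer-perigee v_p = √[μ(2/r₁ − 1/a_t)] = 9102 m/s.
Δv₁ = v_p − v_c1 = 1556 m/s.
= 1.556 km/s.

Δv ≈ 1.56 km/s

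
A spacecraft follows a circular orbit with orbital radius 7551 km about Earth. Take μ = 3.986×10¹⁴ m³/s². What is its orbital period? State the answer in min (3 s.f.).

r = 7551 km = 7.551×10⁶ m.
Kepler's third law: T = 2π√(r³/μ) = 2π√((7.551×10⁶)³ / 3.986×10¹⁴).
r³/μ = 1.080×10⁶ s², so T = 2π × 1.039×10³ = 6.530×10³ s.
Converting: 6.530×10³ s ÷ 60.00 = 108.8 min.

T ≈ 109 min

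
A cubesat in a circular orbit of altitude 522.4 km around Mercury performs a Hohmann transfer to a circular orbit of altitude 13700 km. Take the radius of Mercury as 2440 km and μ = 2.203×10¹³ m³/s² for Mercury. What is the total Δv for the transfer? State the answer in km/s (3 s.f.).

Δv_total ≈ 1.34 km/s

r₁ = 2440 + 522.4 = 2962.4 km = 2.9624×10⁶ m.
r₂ = 2440 + 13700 = 16140 km = 1.6140×10⁷ m.
Transfer ellipse a_t = (r₁ + r₂)/2 = 9.551×10⁶ m.
At r₁: circular v_c1 = √(μ/r₁) = 2727 m/s; transfer-periherm v_p = √[μ(2/r₁ − 1/a_t)] = 3545 m/s.
Δv₁ = v_p − v_c1 = 817.9 m/s.
At r₂: circular v_c2 = √(μ/r₂) = 1168 m/s; transfer-apoherm v_a = √[μ(2/r₂ − 1/a_t)] = 650.7 m/s.
Δv₂ = v_c2 − v_a = 517.7 m/s.
Total Δv = Δv₁ + Δv₂ = 1336 m/s = 1.336 km/s.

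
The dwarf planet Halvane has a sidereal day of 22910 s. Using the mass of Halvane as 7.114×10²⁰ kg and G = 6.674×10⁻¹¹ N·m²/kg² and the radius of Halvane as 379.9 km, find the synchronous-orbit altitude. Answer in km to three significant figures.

μ = GM = 6.674×10⁻¹¹ × 7.114×10²⁰ = 4.748×10¹⁰ m³/s².
A synchronous orbit has period T, so by Kepler's third law a = (μT²/4π²)^(1/3).
μT²/4π² = 4.748×10¹⁰ × (2.291×10⁴)² / 39.48 = 6.312×10¹⁷ m³.
a = 8.578×10⁵ m = 857.82 km.
Altitude h = a − R = 857.82 − 379.9 = 477.92 km.

h_sync ≈ 478 km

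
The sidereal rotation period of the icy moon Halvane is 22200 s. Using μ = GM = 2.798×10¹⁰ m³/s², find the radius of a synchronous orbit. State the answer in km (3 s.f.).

A synchronous orbit has period T, so by Kepler's third law a = (μT²/4π²)^(1/3).
μT²/4π² = 2.798×10¹⁰ × (2.220×10⁴)² / 39.48 = 3.493×10¹⁷ m³.
a = 7.043×10⁵ m = 704.26 km.

r_sync ≈ 704 km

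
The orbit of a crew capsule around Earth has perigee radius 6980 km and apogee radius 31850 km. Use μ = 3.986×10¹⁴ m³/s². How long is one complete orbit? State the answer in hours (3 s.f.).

Semi-major axis a = (r_p + r_a)/2 = (6980.0 + 31850)/2 = 19415 km = 1.942×10⁷ m.
By Kepler's third law T = 2π√(a³/μ) = 2π × 4.285×10³ = 2.692×10⁴ s.
= 7.479 hours.

T ≈ 7.48 hours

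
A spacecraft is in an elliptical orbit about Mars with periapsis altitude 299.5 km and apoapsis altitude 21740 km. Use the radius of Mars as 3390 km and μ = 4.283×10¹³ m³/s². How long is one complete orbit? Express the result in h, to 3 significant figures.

T ≈ 14.6 h

r_p = 3390 + 299.5 = 3689.5 km = 3.6895×10⁶ m.
r_a = 3390 + 21740 = 25130 km = 2.5130×10⁷ m.
Semi-major axis a = (r_p + r_a)/2 = (3689.5 + 25130)/2 = 14410 km = 1.441×10⁷ m.
By Kepler's third law T = 2π√(a³/μ) = 2π × 8.358×10³ = 5.252×10⁴ s.
= 14.59 h.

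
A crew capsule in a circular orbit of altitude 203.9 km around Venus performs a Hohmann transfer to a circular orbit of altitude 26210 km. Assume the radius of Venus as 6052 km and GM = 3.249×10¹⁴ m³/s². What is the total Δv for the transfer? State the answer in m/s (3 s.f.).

Δv_total ≈ 3490 m/s

r₁ = 6052 + 203.9 = 6255.9 km = 6.2559×10⁶ m.
r₂ = 6052 + 26210 = 32262 km = 3.2262×10⁷ m.
Transfer ellipse a_t = (r₁ + r₂)/2 = 1.926×10⁷ m.
At r₁: circular v_c1 = √(μ/r₁) = 7207 m/s; transfer-periapsis v_p = √[μ(2/r₁ − 1/a_t)] = 9327 m/s.
Δv₁ = v_p − v_c1 = 2121 m/s.
At r₂: circular v_c2 = √(μ/r₂) = 3173 m/s; transfer-apoapsis v_a = √[μ(2/r₂ − 1/a_t)] = 1809 m/s.
Δv₂ = v_c2 − v_a = 1365 m/s.
Total Δv = Δv₁ + Δv₂ = 3486 m/s.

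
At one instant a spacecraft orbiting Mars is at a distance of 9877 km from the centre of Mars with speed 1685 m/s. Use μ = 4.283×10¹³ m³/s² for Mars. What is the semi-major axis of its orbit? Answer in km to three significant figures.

a ≈ 7340 km

r = 9.877×10⁶ m.
Specific orbital energy ε = v²/2 − μ/r = (1685)²/2 − 4.283×10¹³/9.877×10⁶ = -2.917×10⁶ J/kg.
Since ε = −μ/(2a), a = −μ/(2ε) = 7.342×10⁶ m = 7342.1 km.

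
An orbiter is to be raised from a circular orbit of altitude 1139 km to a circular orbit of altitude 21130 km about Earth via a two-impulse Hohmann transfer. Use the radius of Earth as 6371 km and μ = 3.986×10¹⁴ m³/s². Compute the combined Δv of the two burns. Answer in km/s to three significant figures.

Δv_total ≈ 3.16 km/s

r₁ = 6371 + 1139 = 7510.0 km = 7.5100×10⁶ m.
r₂ = 6371 + 21130 = 27501 km = 2.7501×10⁷ m.
Transfer ellipse a_t = (r₁ + r₂)/2 = 1.751×10⁷ m.
At r₁: circular v_c1 = √(μ/r₁) = 7285 m/s; transfer-perigee v_p = √[μ(2/r₁ − 1/a_t)] = 9131 m/s.
Δv₁ = v_p − v_c1 = 1846 m/s.
At r₂: circular v_c2 = √(μ/r₂) = 3807 m/s; transfer-apogee v_a = √[μ(2/r₂ − 1/a_t)] = 2494 m/s.
Δv₂ = v_c2 − v_a = 1313 m/s.
Total Δv = Δv₁ + Δv₂ = 3160 m/s = 3.160 km/s.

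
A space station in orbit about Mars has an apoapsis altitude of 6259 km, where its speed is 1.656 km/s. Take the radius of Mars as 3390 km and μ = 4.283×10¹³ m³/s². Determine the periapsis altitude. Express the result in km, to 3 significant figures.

r_a = 3390 + 6259 = 9649.0 km = 9.649×10⁶ m.
Specific energy ε = v²/2 − μ/r = -3.068×10⁶ J/kg, so a = −μ/(2ε) = 6.981×10⁶ m.
The apsides satisfy r_p + r_a = 2a, so the periapsis radius is 2a − r_a = 4.313×10⁶ m = 4312.9 km.
Periapsis altitude = 4312.9 − 3390 = 922.90 km.

periapsis altitude ≈ 923 km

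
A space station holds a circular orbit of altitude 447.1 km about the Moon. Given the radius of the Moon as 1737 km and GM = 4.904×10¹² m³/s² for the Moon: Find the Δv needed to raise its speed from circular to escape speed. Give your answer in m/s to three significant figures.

Δv ≈ 621 m/s

r = 1737 + 447.1 = 2184.1 km = 2.1841×10⁶ m.
Circular speed v_c = √(μ/r) = 1498 m/s.
Escape speed v_esc = √(2μ/r) = √2 × v_c = 2119 m/s.
Δv = v_esc − v_c = 620.7 m/s.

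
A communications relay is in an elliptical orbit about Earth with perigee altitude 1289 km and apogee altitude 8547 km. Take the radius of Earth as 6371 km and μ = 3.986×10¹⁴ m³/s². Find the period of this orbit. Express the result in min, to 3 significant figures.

T ≈ 199 min

r_p = 6371 + 1289 = 7660.0 km = 7.6600×10⁶ m.
r_a = 6371 + 8547 = 14918 km = 1.4918×10⁷ m.
Semi-major axis a = (r_p + r_a)/2 = (7660.0 + 14918)/2 = 11289 km = 1.129×10⁷ m.
By Kepler's third law T = 2π√(a³/μ) = 2π × 1.900×10³ = 1.194×10⁴ s.
= 198.9 min.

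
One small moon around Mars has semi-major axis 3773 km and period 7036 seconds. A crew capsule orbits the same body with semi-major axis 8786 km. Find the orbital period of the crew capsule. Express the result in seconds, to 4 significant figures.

Kepler's third law: T² ∝ a³, so T₂ = T₁ (a₂/a₁)^(3/2).
a₂/a₁ = 2.329, (a₂/a₁)^(3/2) = 3.554.
T₂ = 7036 × 3.554 = 25000 seconds.

T₂ ≈ 25000 seconds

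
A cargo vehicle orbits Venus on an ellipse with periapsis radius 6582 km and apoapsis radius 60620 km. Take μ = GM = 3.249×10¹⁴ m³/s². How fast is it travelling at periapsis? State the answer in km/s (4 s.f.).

v ≈ 9.437 km/s

Semi-major axis a = (r_p + r_a)/2 = 33601 km = 3.360×10⁷ m.
Vis-viva: v² = μ(2/r − 1/a) = 3.249×10¹⁴ × (3.039×10⁻⁷ − 2.976×10⁻⁸) = 8.905×10⁷ m²/s².
v = 9437 m/s = 9.437 km/s.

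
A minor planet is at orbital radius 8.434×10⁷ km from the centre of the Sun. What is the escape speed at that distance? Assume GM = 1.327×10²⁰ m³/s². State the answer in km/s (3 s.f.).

r = 8.434×10⁷ km = 8.434×10¹⁰ m.
Escape speed v_esc = √(2μ/r) = √(2 × 1.327×10²⁰ / 8.434×10¹⁰) = √(3.147×10⁹) = 56100 m/s.
= 56.10 km/s.

v_esc ≈ 56.1 km/s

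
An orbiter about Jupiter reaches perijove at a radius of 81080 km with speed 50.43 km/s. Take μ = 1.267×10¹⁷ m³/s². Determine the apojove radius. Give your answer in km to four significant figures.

r_p = 8.108×10⁷ m.
Specific energy ε = v²/2 − μ/r = -2.911×10⁸ J/kg, so a = −μ/(2ε) = 2.177×10⁸ m.
The apsides satisfy r_p + r_a = 2a, so the apojove radius is 2a − r_p = 3.542×10⁸ m = 3.5422×10⁵ km.

apojove radius ≈ 3.542×10⁵ km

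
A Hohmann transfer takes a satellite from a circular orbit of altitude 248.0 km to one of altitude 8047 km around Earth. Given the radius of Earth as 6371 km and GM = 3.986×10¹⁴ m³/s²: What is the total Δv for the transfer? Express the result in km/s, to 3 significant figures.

r₁ = 6371 + 248.0 = 6619.0 km = 6.6190×10⁶ m.
r₂ = 6371 + 8047 = 14418 km = 1.4418×10⁷ m.
Transfer ellipse a_t = (r₁ + r₂)/2 = 1.052×10⁷ m.
At r₁: circular v_c1 = √(μ/r₁) = 7760 m/s; transfer-perigee v_p = √[μ(2/r₁ − 1/a_t)] = 9085 m/s.
Δv₁ = v_p − v_c1 = 1325 m/s.
At r₂: circular v_c2 = √(μ/r₂) = 5258 m/s; transfer-apogee v_a = √[μ(2/r₂ − 1/a_t)] = 4171 m/s.
Δv₂ = v_c2 − v_a = 1087 m/s.
Total Δv = Δv₁ + Δv₂ = 2412 m/s = 2.412 km/s.

Δv_total ≈ 2.41 km/s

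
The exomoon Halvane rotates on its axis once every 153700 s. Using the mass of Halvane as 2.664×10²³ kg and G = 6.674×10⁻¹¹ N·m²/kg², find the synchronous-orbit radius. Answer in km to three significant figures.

r_sync ≈ 22000 km

μ = GM = 6.674×10⁻¹¹ × 2.664×10²³ = 1.778×10¹³ m³/s².
A synchronous orbit has period T, so by Kepler's third law a = (μT²/4π²)^(1/3).
μT²/4π² = 1.778×10¹³ × (1.537×10⁵)² / 39.48 = 1.064×10²² m³.
a = 2.199×10⁷ m = 21994 km.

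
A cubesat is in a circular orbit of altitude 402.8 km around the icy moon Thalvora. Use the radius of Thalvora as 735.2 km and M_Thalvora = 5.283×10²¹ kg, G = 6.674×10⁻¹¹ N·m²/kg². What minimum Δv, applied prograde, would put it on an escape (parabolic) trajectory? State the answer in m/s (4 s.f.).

Δv ≈ 230.6 m/s

μ = GM = 6.674×10⁻¹¹ × 5.283×10²¹ = 3.526×10¹¹ m³/s².
r = 735.2 + 402.8 = 1138.0 km = 1.1380×10⁶ m.
Circular speed v_c = √(μ/r) = 556.6 m/s.
Escape speed v_esc = √(2μ/r) = √2 × v_c = 787.2 m/s.
Δv = v_esc − v_c = 230.6 m/s.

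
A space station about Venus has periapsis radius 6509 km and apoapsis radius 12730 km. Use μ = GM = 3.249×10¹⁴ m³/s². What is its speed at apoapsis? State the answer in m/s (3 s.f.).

v ≈ 4160 m/s

Semi-major axis a = (r_p + r_a)/2 = 9619.5 km = 9.620×10⁶ m.
Vis-viva: v² = μ(2/r − 1/a) = 3.249×10¹⁴ × (1.571×10⁻⁷ − 1.040×10⁻⁷) = 1.727×10⁷ m²/s².
v = 4156 m/s.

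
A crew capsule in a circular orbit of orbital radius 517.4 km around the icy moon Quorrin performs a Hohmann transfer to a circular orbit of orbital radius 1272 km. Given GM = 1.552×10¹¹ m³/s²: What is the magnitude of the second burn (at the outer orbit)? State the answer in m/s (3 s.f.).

r₁ = 517.4 km = 5.174×10⁵ m.
r₂ = 1272 km = 1.272×10⁶ m.
Transfer ellipse a_t = (r₁ + r₂)/2 = 8.947×10⁵ m.
At r₁: circular v_c1 = √(μ/r₁) = 547.7 m/s; transfer-periapsis v_p = √[μ(2/r₁ − 1/a_t)] = 653.0 m/s.
At r₂: circular v_c2 = √(μ/r₂) = 349.3 m/s; transfer-apoapsis v_a = √[μ(2/r₂ − 1/a_t)] = 265.6 m/s.
Δv₂ = v_c2 − v_a = 83.67 m/s.

Δv ≈ 83.7 m/s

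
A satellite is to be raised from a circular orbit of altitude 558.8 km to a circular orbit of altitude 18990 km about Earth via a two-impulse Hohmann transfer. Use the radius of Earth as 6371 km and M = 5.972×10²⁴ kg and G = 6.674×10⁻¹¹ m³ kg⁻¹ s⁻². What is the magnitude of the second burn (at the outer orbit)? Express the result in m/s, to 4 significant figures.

Δv ≈ 1367 m/s

μ = GM = 6.674×10⁻¹¹ × 5.972×10²⁴ = 3.986×10¹⁴ m³/s².
r₁ = 6371 + 558.8 = 6929.8 km = 6.9298×10⁶ m.
r₂ = 6371 + 18990 = 25361 km = 2.5361×10⁷ m.
Transfer ellipse a_t = (r₁ + r₂)/2 = 1.615×10⁷ m.
At r₁: circular v_c1 = √(μ/r₁) = 7584 m/s; transfer-perigee v_p = √[μ(2/r₁ − 1/a_t)] = 9505 m/s.
At r₂: circular v_c2 = √(μ/r₂) = 3964 m/s; transfer-apogee v_a = √[μ(2/r₂ − 1/a_t)] = 2597 m/s.
Δv₂ = v_c2 − v_a = 1367 m/s.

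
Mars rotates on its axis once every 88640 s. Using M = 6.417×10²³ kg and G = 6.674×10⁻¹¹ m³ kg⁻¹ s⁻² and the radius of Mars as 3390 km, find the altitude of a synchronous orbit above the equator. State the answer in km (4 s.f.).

μ = GM = 6.674×10⁻¹¹ × 6.417×10²³ = 4.283×10¹³ m³/s².
A synchronous orbit has period T, so by Kepler's third law a = (μT²/4π²)^(1/3).
μT²/4π² = 4.283×10¹³ × (8.864×10⁴)² / 39.48 = 8.524×10²¹ m³.
a = 2.043×10⁷ m = 20427 km.
Altitude h = a − R = 20427 − 3390 = 17037 km.

h_sync ≈ 17040 km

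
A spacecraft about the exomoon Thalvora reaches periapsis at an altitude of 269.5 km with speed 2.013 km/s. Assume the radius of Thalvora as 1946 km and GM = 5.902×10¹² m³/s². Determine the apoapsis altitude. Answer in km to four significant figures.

apoapsis altitude ≈ 5091 km

r_p = 1946 + 269.5 = 2215.5 km = 2.216×10⁶ m.
Specific energy ε = v²/2 − μ/r = -6.379×10⁵ J/kg, so a = −μ/(2ε) = 4.626×10⁶ m.
The apsides satisfy r_p + r_a = 2a, so the apoapsis radius is 2a − r_p = 7.037×10⁶ m = 7037.1 km.
Apoapsis altitude = 7037.1 − 1946 = 5091.1 km.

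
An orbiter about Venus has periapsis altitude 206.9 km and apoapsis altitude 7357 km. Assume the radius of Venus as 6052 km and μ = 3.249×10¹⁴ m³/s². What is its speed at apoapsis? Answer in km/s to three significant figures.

r_p = 6052 + 206.9 = 6258.9 km = 6.2589×10⁶ m.
r_a = 6052 + 7357 = 13409 km = 1.3409×10⁷ m.
Semi-major axis a = (r_p + r_a)/2 = 9834.0 km = 9.834×10⁶ m.
Vis-viva: v² = μ(2/r − 1/a) = 3.249×10¹⁴ × (1.492×10⁻⁷ − 1.017×10⁻⁷) = 1.542×10⁷ m²/s².
v = 3927 m/s = 3.927 km/s.

v ≈ 3.93 km/s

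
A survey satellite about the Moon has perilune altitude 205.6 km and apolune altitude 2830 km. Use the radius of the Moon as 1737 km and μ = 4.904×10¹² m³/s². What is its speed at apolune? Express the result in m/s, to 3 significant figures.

r_p = 1737 + 205.6 = 1942.6 km = 1.9426×10⁶ m.
r_a = 1737 + 2830 = 4567.0 km = 4.5670×10⁶ m.
Semi-major axis a = (r_p + r_a)/2 = 3254.8 km = 3.255×10⁶ m.
Vis-viva: v² = μ(2/r − 1/a) = 4.904×10¹² × (4.379×10⁻⁷ − 3.072×10⁻⁷) = 6.409×10⁵ m²/s².
v = 800.6 m/s.

v ≈ 801 m/s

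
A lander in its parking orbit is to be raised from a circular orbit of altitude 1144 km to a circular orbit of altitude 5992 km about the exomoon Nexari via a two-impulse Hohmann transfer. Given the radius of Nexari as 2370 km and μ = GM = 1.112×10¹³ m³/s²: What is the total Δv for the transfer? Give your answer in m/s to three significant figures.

Δv_total ≈ 598 m/s

r₁ = 2370 + 1144 = 3514.0 km = 3.5140×10⁶ m.
r₂ = 2370 + 5992 = 8362.0 km = 8.3620×10⁶ m.
Transfer ellipse a_t = (r₁ + r₂)/2 = 5.938×10⁶ m.
At r₁: circular v_c1 = √(μ/r₁) = 1779 m/s; transfer-periapsis v_p = √[μ(2/r₁ − 1/a_t)] = 2111 m/s.
Δv₁ = v_p − v_c1 = 332.1 m/s.
At r₂: circular v_c2 = √(μ/r₂) = 1153 m/s; transfer-apoapsis v_a = √[μ(2/r₂ − 1/a_t)] = 887.1 m/s.
Δv₂ = v_c2 − v_a = 266.1 m/s.
Total Δv = Δv₁ + Δv₂ = 598.2 m/s.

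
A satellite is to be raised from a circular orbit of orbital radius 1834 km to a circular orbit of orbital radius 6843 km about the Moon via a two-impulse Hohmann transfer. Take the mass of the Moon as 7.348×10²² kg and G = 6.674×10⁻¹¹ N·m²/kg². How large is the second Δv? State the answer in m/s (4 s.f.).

μ = GM = 6.674×10⁻¹¹ × 7.348×10²² = 4.904×10¹² m³/s².
r₁ = 1834 km = 1.834×10⁶ m.
r₂ = 6843 km = 6.843×10⁶ m.
Transfer ellipse a_t = (r₁ + r₂)/2 = 4.338×10⁶ m.
At r₁: circular v_c1 = √(μ/r₁) = 1635 m/s; transfer-perilune v_p = √[μ(2/r₁ − 1/a_t)] = 2054 m/s.
At r₂: circular v_c2 = √(μ/r₂) = 846.6 m/s; transfer-apolune v_a = √[μ(2/r₂ − 1/a_t)] = 550.4 m/s.
Δv₂ = v_c2 − v_a = 296.1 m/s.

Δv ≈ 296.1 m/s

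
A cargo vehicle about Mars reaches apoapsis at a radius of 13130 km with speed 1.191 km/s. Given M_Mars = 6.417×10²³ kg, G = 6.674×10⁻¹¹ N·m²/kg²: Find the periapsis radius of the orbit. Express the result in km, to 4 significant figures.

periapsis radius ≈ 3648 km

μ = GM = 6.674×10⁻¹¹ × 6.417×10²³ = 4.283×10¹³ m³/s².
r_a = 1.313×10⁷ m.
Specific energy ε = v²/2 − μ/r = -2.553×10⁶ J/kg, so a = −μ/(2ε) = 8.389×10⁶ m.
The apsides satisfy r_p + r_a = 2a, so the periapsis radius is 2a − r_a = 3.648×10⁶ m = 3648.3 km.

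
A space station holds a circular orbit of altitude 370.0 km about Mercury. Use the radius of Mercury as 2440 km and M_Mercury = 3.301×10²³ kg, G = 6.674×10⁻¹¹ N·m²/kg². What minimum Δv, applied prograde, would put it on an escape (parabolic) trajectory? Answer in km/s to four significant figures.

μ = GM = 6.674×10⁻¹¹ × 3.301×10²³ = 2.203×10¹³ m³/s².
r = 2440 + 370.0 = 2810.0 km = 2.8100×10⁶ m.
Circular speed v_c = √(μ/r) = 2800 m/s.
Escape speed v_esc = √(2μ/r) = √2 × v_c = 3960 m/s.
Δv = v_esc − v_c = 1160 m/s = 1.160 km/s.

Δv ≈ 1.160 km/s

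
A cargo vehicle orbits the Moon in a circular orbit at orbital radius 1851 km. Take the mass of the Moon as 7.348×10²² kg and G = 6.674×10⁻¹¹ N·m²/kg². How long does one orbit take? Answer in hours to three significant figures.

μ = GM = 6.674×10⁻¹¹ × 7.348×10²² = 4.904×10¹² m³/s².
r = 1851 km = 1.851×10⁶ m.
Kepler's third law: T = 2π√(r³/μ) = 2π√((1.851×10⁶)³ / 4.904×10¹²).
r³/μ = 1.293×10⁶ s², so T = 2π × 1.137×10³ = 7.145×10³ s.
Converting: 7.145×10³ s ÷ 3600 = 1.985 hours.

T ≈ 1.98 hours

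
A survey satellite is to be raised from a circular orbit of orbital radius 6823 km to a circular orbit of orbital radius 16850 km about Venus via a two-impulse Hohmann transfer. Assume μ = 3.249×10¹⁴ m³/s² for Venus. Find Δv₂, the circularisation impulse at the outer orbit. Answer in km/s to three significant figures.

Δv ≈ 1.06 km/s

r₁ = 6823 km = 6.823×10⁶ m.
r₂ = 16850 km = 1.685×10⁷ m.
Transfer ellipse a_t = (r₁ + r₂)/2 = 1.184×10⁷ m.
At r₁: circular v_c1 = √(μ/r₁) = 6901 m/s; transfer-periapsis v_p = √[μ(2/r₁ − 1/a_t)] = 8233 m/s.
At r₂: circular v_c2 = √(μ/r₂) = 4391 m/s; transfer-apoapsis v_a = √[μ(2/r₂ − 1/a_t)] = 3334 m/s.
Δv₂ = v_c2 − v_a = 1057 m/s.
= 1.057 km/s.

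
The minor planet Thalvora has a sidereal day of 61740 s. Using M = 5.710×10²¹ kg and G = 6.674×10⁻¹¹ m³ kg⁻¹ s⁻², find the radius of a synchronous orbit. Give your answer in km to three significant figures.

μ = GM = 6.674×10⁻¹¹ × 5.710×10²¹ = 3.811×10¹¹ m³/s².
A synchronous orbit has period T, so by Kepler's third law a = (μT²/4π²)^(1/3).
μT²/4π² = 3.811×10¹¹ × (6.174×10⁴)² / 39.48 = 3.680×10¹⁹ m³.
a = 3.326×10⁶ m = 3326.1 km.

r_sync ≈ 3330 km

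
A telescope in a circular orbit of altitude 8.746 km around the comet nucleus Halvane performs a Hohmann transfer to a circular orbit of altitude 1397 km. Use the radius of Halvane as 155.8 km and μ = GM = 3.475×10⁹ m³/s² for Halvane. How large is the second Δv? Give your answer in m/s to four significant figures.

Δv ≈ 26.60 m/s

r₁ = 155.8 + 8.746 = 164.55 km = 1.6455×10⁵ m.
r₂ = 155.8 + 1397 = 1552.8 km = 1.5528×10⁶ m.
Transfer ellipse a_t = (r₁ + r₂)/2 = 8.587×10⁵ m.
At r₁: circular v_c1 = √(μ/r₁) = 145.3 m/s; transfer-periapsis v_p = √[μ(2/r₁ − 1/a_t)] = 195.4 m/s.
At r₂: circular v_c2 = √(μ/r₂) = 47.31 m/s; transfer-apoapsis v_a = √[μ(2/r₂ − 1/a_t)] = 20.71 m/s.
Δv₂ = v_c2 − v_a = 26.60 m/s.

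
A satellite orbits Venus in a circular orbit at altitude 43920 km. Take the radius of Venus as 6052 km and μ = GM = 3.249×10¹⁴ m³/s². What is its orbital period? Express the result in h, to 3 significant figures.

T ≈ 34.2 h

r = 6052 + 43920 = 49972 km = 4.9972×10⁷ m.
Kepler's third law: T = 2π√(r³/μ) = 2π√((4.997×10⁷)³ / 3.249×10¹⁴).
r³/μ = 3.841×10⁸ s², so T = 2π × 1.960×10⁴ = 1.231×10⁵ s.
Converting: 1.231×10⁵ s ÷ 3600 = 34.21 h.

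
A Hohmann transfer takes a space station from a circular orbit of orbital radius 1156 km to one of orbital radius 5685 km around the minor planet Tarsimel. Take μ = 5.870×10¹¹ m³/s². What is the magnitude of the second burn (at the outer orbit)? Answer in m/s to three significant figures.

Δv ≈ 135 m/s

r₁ = 1156 km = 1.156×10⁶ m.
r₂ = 5685 km = 5.685×10⁶ m.
Transfer ellipse a_t = (r₁ + r₂)/2 = 3.420×10⁶ m.
At r₁: circular v_c1 = √(μ/r₁) = 712.6 m/s; transfer-periapsis v_p = √[μ(2/r₁ − 1/a_t)] = 918.7 m/s.
At r₂: circular v_c2 = √(μ/r₂) = 321.3 m/s; transfer-apoapsis v_a = √[μ(2/r₂ − 1/a_t)] = 186.8 m/s.
Δv₂ = v_c2 − v_a = 134.5 m/s.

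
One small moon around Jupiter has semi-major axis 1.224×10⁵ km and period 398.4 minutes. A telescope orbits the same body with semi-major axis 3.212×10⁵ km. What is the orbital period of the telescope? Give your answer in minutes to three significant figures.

T₂ ≈ 1690 minutes

Kepler's third law: T² ∝ a³, so T₂ = T₁ (a₂/a₁)^(3/2).
a₂/a₁ = 2.624, (a₂/a₁)^(3/2) = 4.251.
T₂ = 398.4 × 4.251 = 1694 minutes.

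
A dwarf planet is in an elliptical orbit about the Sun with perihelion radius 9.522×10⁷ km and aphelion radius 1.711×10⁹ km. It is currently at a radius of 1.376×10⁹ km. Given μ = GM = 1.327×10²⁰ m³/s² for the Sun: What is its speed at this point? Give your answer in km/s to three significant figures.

Semi-major axis a = (r_p + r_a)/2 = 9.0311×10⁸ km = 9.031×10¹¹ m.
Vis-viva: v² = μ(2/r − 1/a) = 1.327×10²⁰ × (1.453×10⁻¹² − 1.107×10⁻¹²) = 4.594×10⁷ m²/s².
v = 6778 m/s = 6.778 km/s.

v ≈ 6.78 km/s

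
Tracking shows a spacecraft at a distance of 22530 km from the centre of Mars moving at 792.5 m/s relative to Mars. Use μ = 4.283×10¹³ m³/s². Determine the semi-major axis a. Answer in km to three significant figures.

r = 2.253×10⁷ m.
Vis-viva rearranged: 1/a = 2/r − v²/μ = 8.877×10⁻⁸ − 1.466×10⁻⁸ = 7.411×10⁻⁸ m⁻¹.
a = 1.349×10⁷ m = 13494 km.

a ≈ 13500 km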